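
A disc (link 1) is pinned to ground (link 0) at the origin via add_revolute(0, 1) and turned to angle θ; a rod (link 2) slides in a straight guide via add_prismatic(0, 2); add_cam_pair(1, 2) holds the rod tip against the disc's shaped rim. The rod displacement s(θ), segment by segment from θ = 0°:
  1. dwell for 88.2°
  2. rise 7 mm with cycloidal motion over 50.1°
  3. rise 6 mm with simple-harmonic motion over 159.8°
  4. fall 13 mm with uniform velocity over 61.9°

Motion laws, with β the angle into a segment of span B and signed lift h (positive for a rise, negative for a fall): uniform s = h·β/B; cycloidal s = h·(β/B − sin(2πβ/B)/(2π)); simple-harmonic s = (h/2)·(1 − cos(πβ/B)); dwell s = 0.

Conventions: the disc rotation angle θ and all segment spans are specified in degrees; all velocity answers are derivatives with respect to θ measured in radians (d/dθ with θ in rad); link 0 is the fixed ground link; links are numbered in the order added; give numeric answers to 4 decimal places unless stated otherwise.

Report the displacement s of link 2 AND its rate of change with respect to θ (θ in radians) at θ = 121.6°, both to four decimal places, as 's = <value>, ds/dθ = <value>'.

segment 1 (0° to 88.2°, dwell): s unchanged at 0.0000
θ = 121.6° falls in segment 2 (88.2° to 138.3°, cycloidal, h = 7): β = 121.6 − 88.2 = 33.4°, B = 50.1°; Δs = 7·(0.6667 − sin(2π·0.6667)/(2π)) = 5.6315; s = 0.0000 + 5.6315 = 5.6315
velocity in seg [88.2°–138.3°] (cycloidal), θ in radians: β = 33.4° = 0.5829 rad, B = 50.1° = 0.8744 rad; ds/dθ = (h/B)(1 − cos(2πβ/B)) = (7/0.8744)(1 − cos(2π·0.6667)) = 12.008098 mm/rad

s = 5.6315, ds/dθ = 12.0081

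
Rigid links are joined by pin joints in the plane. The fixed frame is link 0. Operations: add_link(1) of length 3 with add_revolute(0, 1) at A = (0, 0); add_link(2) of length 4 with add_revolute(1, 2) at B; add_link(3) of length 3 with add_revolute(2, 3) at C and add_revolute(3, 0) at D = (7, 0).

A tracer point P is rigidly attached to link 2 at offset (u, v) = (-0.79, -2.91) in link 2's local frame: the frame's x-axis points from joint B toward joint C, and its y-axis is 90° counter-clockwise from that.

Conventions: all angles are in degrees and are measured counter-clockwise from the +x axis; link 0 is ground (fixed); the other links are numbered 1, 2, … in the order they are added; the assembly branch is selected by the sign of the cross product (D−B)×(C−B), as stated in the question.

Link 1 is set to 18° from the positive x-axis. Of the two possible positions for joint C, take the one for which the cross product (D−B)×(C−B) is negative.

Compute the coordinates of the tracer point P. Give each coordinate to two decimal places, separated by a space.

A=(0,0), D=(7.00,0)
B = A + 3.00·(cos18°, sin18°) = (2.8532, 0.9271)
|BD| = 4.2492
circle(B,4.00) ∩ circle(D,3.00): a=2.9483, h=2.7033
  candidates: C₊=(6.3202,2.9220) cross=11.487; C₋=(5.1407,-2.3543) cross=-11.487
  branch - wants cross < 0 → take C=(5.1407,-2.3543) (cross=-11.487)
ex = (C−B)/|BC| = (0.5719,-0.8203); ey = (0.8203,0.5719)
P = B + -0.79·ex + -2.91·ey = (0.0142,-0.0890)

0.01 -0.09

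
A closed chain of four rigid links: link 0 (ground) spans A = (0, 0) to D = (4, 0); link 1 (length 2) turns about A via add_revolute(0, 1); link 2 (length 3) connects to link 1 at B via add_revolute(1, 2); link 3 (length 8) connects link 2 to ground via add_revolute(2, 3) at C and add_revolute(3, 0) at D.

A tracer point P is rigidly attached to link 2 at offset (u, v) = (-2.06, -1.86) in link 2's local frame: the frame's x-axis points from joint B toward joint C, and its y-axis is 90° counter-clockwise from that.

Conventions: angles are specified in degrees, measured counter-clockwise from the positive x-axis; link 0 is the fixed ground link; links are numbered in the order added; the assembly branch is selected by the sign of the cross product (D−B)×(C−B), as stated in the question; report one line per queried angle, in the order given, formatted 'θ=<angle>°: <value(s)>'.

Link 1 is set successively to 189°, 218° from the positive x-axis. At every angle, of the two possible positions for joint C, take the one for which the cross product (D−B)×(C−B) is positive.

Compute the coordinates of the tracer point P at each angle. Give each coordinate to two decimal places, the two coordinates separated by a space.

A=(0,0), D=(4.00,0)
θ=189°: B = A + 2.00·(cos189°, sin189°) = (-1.9754, -0.3129)
θ=189°: |BD| = 5.9836
θ=189°: circle(B,3.00) ∩ circle(D,8.00): a=-1.6041, h=2.5351
θ=189°:   candidates: C₊=(-3.7099,2.1349) cross=15.169; C₋=(-3.4448,-2.9284) cross=-15.169
θ=189°:   branch + wants cross > 0 → take C=(-3.7099,2.1349) (cross=15.169)
θ=189°: ex = (C−B)/|BC| = (-0.5782,0.8159); ey = (-0.8159,-0.5782)
θ=189°: P = B + -2.06·ex + -1.86·ey = (0.7333,-0.9183)
θ=218°: B = A + 2.00·(cos218°, sin218°) = (-1.5760, -1.2313)
θ=218°: |BD| = 5.7104
θ=218°: circle(B,3.00) ∩ circle(D,8.00): a=-1.9606, h=2.2707
θ=218°:   candidates: C₊=(-3.9802,0.5632) cross=12.966; C₋=(-3.0009,-3.8713) cross=-12.966
θ=218°:   branch + wants cross > 0 → take C=(-3.9802,0.5632) (cross=12.966)
θ=218°: ex = (C−B)/|BC| = (-0.8014,0.5982); ey = (-0.5982,-0.8014)
θ=218°: P = B + -2.06·ex + -1.86·ey = (1.1874,-0.9730)

θ=189°: 0.73 -0.92
θ=218°: 1.19 -0.97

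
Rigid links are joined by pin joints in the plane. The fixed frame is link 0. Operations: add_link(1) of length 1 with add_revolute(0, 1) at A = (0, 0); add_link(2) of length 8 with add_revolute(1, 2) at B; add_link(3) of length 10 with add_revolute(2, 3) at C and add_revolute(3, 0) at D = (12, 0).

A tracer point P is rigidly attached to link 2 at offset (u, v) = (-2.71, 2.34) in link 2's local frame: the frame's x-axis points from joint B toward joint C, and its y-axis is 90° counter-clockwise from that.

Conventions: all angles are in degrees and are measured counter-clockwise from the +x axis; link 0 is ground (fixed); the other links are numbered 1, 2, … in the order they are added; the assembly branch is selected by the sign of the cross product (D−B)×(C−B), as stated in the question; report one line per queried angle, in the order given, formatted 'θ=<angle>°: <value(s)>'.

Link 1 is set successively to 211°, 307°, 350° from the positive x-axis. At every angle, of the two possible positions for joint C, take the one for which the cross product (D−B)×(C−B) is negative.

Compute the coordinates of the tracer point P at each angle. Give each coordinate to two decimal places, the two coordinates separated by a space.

A=(0,0), D=(12.00,0)
θ=211°: B = A + 1.00·(cos211°, sin211°) = (-0.8572, -0.5150)
θ=211°: |BD| = 12.8675
θ=211°: circle(B,8.00) ∩ circle(D,10.00): a=5.0349, h=6.2169
θ=211°:   candidates: C₊=(3.9248,5.8984) cross=79.996; C₋=(4.4225,-6.5255) cross=-79.996
θ=211°:   branch - wants cross < 0 → take C=(4.4225,-6.5255) (cross=-79.996)
θ=211°: ex = (C−B)/|BC| = (0.6600,-0.7513); ey = (0.7513,0.6600)
θ=211°: P = B + -2.71·ex + 2.34·ey = (-0.8876,3.0653)
θ=307°: B = A + 1.00·(cos307°, sin307°) = (0.6018, -0.7986)
θ=307°: |BD| = 11.4261
θ=307°: circle(B,8.00) ∩ circle(D,10.00): a=4.1377, h=6.8468
θ=307°:   candidates: C₊=(4.2509,6.3207) cross=78.233; C₋=(5.2080,-7.3395) cross=-78.233
θ=307°:   branch - wants cross < 0 → take C=(5.2080,-7.3395) (cross=-78.233)
θ=307°: ex = (C−B)/|BC| = (0.5758,-0.8176); ey = (0.8176,0.5758)
θ=307°: P = B + -2.71·ex + 2.34·ey = (0.9547,2.7644)
θ=350°: B = A + 1.00·(cos350°, sin350°) = (0.9848, -0.1736)
θ=350°: |BD| = 11.0166
θ=350°: circle(B,8.00) ∩ circle(D,10.00): a=3.8744, h=6.9992
θ=350°:   candidates: C₊=(4.7484,6.8858) cross=77.107; C₋=(4.9690,-7.1109) cross=-77.107
θ=350°:   branch - wants cross < 0 → take C=(4.9690,-7.1109) (cross=-77.107)
θ=350°: ex = (C−B)/|BC| = (0.4980,-0.8672); ey = (0.8672,0.4980)
θ=350°: P = B + -2.71·ex + 2.34·ey = (1.6643,3.3417)

θ=211°: -0.89 3.07
θ=307°: 0.95 2.76
θ=350°: 1.66 3.34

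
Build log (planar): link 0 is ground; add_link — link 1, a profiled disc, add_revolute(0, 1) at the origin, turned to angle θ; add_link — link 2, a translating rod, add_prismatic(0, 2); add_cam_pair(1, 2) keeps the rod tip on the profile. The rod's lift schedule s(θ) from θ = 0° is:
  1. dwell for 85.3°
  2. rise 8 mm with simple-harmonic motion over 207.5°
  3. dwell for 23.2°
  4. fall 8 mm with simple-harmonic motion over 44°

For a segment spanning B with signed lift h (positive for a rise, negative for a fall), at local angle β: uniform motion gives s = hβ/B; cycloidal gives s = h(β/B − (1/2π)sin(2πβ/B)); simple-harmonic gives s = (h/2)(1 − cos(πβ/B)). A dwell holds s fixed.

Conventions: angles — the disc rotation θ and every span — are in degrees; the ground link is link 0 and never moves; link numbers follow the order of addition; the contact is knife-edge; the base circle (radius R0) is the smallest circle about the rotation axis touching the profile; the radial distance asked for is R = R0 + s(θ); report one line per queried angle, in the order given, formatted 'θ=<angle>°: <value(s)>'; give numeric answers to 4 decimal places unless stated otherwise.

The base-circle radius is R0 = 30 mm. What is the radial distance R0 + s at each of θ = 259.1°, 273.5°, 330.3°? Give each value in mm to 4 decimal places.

seg 1 [0°–85.3°] dwell: s stays 0.0000
seg 2 [85.3°–292.8°] simple-harmonic, h=8: θ=259.1° here. β=173.8, B=207.5. 8/2·(1 − cos(π·0.8376)) = 7.4905 → s = 7.4905
seg 2 [85.3°–292.8°] simple-harmonic, h=8: θ=273.5° here. β=188.2, B=207.5. 8/2·(1 − cos(π·0.9070)) = 7.8304 → s = 7.8304
seg 2 [85.3°–292.8°] simple-harmonic, h=8: full span → s += 8 → s = 8.0000
seg 3 [292.8°–316°] dwell: s stays 8.0000
seg 4 [316°–360°] simple-harmonic, h=-8: θ=330.3° here. β=14.3, B=44. -8/2·(1 − cos(π·0.3250)) = -1.9100 → s = 6.0900
θ=259.1°: R = R0 + s = 30 + 7.4905 = 37.4905
θ=273.5°: R = R0 + s = 30 + 7.8304 = 37.8304
θ=330.3°: R = R0 + s = 30 + 6.0900 = 36.0900

θ=259.1°: 37.4905
θ=273.5°: 37.8304
θ=330.3°: 36.0900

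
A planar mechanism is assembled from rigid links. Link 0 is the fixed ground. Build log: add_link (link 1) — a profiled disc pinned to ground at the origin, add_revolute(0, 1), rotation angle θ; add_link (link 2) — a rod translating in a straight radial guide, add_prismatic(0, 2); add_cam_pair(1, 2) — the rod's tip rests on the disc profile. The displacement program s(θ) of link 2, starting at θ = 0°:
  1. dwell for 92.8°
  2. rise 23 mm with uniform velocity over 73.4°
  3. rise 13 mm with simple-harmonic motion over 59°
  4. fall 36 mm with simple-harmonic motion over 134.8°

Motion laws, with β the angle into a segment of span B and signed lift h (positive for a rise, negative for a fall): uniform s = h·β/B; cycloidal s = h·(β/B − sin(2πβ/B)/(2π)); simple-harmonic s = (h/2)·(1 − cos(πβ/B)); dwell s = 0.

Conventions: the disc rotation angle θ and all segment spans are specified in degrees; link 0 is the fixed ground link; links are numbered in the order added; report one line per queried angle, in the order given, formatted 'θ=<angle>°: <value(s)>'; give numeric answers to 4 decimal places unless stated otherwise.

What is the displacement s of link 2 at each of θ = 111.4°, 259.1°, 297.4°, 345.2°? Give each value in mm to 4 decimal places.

seg 1 [0°–92.8°] dwell: s stays 0.0000
seg 2 [92.8°–166.2°] uniform, h=23: θ=111.4° here. β=18.6, B=73.4. 23·18.6/73.4 = 5.8283 → s = 5.8283
seg 2 [92.8°–166.2°] uniform, h=23: full span → s += 23 → s = 23.0000
seg 3 [166.2°–225.2°] simple-harmonic, h=13: full span → s += 13 → s = 36.0000
seg 4 [225.2°–360°] simple-harmonic, h=-36: θ=259.1° here. β=33.9, B=134.8. -36/2·(1 − cos(π·0.2515)) = -5.3315 → s = 30.6685
seg 4 [225.2°–360°] simple-harmonic, h=-36: θ=297.4° here. β=72.2, B=134.8. -36/2·(1 − cos(π·0.5356)) = -20.0094 → s = 15.9906
seg 4 [225.2°–360°] simple-harmonic, h=-36: θ=345.2° here. β=120, B=134.8. -36/2·(1 − cos(π·0.8902)) = -34.9398 → s = 1.0602

θ=111.4°: 5.8283
θ=259.1°: 30.6685
θ=297.4°: 15.9906
θ=345.2°: 1.0602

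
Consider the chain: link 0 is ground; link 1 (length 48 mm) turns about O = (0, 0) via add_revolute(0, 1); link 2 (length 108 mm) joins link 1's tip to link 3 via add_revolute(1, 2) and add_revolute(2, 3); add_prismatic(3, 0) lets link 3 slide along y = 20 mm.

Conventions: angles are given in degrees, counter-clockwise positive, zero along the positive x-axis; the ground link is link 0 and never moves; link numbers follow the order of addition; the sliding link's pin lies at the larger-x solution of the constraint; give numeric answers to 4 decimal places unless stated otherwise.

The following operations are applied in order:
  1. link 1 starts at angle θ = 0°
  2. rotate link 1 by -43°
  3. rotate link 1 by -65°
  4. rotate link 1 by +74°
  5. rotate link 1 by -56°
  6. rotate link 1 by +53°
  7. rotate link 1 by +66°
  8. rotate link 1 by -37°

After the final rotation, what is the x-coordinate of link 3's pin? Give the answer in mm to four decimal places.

geometry: r = 48 mm, L = 108 mm, e = 20 mm; θ starts at 0°
rotate link 1 by -43°: θ ← 0° -43° = -43°
rotate link 1 by -65°: θ ← -43° -65° = -108°
rotate link 1 by +74°: θ ← -108° +74° = -34°
rotate link 1 by -56°: θ ← -34° -56° = -90°
rotate link 1 by +53°: θ ← -90° +53° = -37°
rotate link 1 by +66°: θ ← -37° +66° = 29°
rotate link 1 by -37°: θ ← 29° -37° = -8°
crank pin P = (r cos θ, r sin θ) = (47.532867, -6.680309)
h = r sin θ − e = -6.680309 − 20 = -26.680309
x = r cos θ + √(L² − h²) = 47.532867 + 104.652573 = 152.185441

152.1854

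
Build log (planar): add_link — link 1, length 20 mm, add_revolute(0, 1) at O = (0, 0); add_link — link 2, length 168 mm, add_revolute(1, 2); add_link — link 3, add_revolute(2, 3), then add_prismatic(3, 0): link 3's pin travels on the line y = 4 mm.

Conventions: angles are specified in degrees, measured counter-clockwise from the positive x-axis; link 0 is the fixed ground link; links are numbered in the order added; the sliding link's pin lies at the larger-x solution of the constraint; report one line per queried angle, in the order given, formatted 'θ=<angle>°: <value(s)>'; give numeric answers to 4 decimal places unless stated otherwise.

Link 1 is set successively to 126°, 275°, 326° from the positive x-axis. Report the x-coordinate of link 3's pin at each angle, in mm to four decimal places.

geometry: r = 20 mm, L = 168 mm, e = 4 mm
θ=126°: crank pin P = (r cos θ, r sin θ) = (-11.755705, 16.180340)
θ=126°: h = r sin θ − e = 16.180340 − 4 = 12.180340
θ=126°: x = r cos θ + √(L² − h²) = -11.755705 + 167.557869 = 155.802164
θ=275°: crank pin P = (r cos θ, r sin θ) = (1.743115, -19.923894)
θ=275°: h = r sin θ − e = -19.923894 − 4 = -23.923894
θ=275°: x = r cos θ + √(L² − h²) = 1.743115 + 166.287845 = 168.030960
θ=326°: crank pin P = (r cos θ, r sin θ) = (16.580751, -11.183858)
θ=326°: h = r sin θ − e = -11.183858 − 4 = -15.183858
θ=326°: x = r cos θ + √(L² − h²) = 16.580751 + 167.312434 = 183.893185

θ=126°: 155.8022
θ=275°: 168.0310
θ=326°: 183.8932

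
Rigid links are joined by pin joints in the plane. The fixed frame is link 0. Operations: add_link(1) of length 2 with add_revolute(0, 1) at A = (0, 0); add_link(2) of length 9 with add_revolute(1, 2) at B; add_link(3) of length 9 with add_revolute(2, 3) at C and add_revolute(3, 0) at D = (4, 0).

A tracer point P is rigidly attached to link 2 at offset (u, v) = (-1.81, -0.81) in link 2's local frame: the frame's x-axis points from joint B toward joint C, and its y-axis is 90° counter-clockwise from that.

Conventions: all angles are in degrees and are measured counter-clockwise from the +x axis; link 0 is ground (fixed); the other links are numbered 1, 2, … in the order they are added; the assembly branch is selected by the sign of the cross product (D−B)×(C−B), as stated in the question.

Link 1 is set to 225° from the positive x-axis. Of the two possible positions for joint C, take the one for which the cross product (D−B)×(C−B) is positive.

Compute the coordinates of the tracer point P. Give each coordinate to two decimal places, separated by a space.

A=(0,0), D=(4.00,0)
B = A + 2.00·(cos225°, sin225°) = (-1.4142, -1.4142)
|BD| = 5.5959
circle(B,9.00) ∩ circle(D,9.00): a=2.7979, h=8.5540
  candidates: C₊=(-0.8689,7.5693) cross=47.867; C₋=(3.4547,-8.9835) cross=-47.867
  branch + wants cross > 0 → take C=(-0.8689,7.5693) (cross=47.867)
ex = (C−B)/|BC| = (0.0606,0.9982); ey = (-0.9982,0.0606)
P = B + -1.81·ex + -0.81·ey = (-0.7154,-3.2700)

-0.72 -3.27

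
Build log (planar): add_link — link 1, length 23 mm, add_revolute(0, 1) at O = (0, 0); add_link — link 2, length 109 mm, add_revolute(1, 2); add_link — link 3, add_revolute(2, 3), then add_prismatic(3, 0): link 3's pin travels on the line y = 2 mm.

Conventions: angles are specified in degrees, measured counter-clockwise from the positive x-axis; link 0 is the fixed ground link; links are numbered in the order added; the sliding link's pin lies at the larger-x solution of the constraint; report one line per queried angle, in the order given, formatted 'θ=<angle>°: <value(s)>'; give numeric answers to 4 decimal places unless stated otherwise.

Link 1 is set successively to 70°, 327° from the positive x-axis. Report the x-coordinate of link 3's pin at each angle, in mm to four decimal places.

geometry: r = 23 mm, L = 109 mm, e = 2 mm
θ=70°: crank pin P = (r cos θ, r sin θ) = (7.866463, 21.612930)
θ=70°: h = r sin θ − e = 21.612930 − 2 = 19.612930
θ=70°: x = r cos θ + √(L² − h²) = 7.866463 + 107.220954 = 115.087417
θ=327°: crank pin P = (r cos θ, r sin θ) = (19.289423, -12.526698)
θ=327°: h = r sin θ − e = -12.526698 − 2 = -14.526698
θ=327°: x = r cos θ + √(L² − h²) = 19.289423 + 108.027659 = 127.317082

θ=70°: 115.0874
θ=327°: 127.3171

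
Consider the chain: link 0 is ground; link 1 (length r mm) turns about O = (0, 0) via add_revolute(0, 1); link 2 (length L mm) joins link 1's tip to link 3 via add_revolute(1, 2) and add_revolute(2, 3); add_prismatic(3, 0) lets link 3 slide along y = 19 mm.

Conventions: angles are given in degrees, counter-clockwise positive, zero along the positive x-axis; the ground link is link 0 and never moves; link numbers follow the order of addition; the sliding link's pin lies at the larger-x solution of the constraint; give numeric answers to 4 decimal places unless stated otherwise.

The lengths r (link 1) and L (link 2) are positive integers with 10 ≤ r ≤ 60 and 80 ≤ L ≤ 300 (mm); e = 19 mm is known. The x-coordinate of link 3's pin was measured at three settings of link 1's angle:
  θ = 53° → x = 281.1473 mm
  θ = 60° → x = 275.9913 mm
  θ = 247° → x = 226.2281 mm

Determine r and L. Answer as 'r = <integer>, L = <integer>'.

constraint per measurement: (x − r cos θ)² + (r sin θ − e)² = L²
subtracting the θ₁ and θ₂ equations cancels the r² and L² terms:
r = (x₁² − x₂²) / (2[(x₁cos θ₁ + e sin θ₁) − (x₂cos θ₂ + e sin θ₂)]) = 48.0006 → r = 48
L² = (x₁ − r cos θ₁)² + (r sin θ₁ − e)² = 64009.0209 → L = 253.0000 → L = 253
check at θ₃=247°: x = 226.2281 (printed 226.2281) ✓

r = 48, L = 253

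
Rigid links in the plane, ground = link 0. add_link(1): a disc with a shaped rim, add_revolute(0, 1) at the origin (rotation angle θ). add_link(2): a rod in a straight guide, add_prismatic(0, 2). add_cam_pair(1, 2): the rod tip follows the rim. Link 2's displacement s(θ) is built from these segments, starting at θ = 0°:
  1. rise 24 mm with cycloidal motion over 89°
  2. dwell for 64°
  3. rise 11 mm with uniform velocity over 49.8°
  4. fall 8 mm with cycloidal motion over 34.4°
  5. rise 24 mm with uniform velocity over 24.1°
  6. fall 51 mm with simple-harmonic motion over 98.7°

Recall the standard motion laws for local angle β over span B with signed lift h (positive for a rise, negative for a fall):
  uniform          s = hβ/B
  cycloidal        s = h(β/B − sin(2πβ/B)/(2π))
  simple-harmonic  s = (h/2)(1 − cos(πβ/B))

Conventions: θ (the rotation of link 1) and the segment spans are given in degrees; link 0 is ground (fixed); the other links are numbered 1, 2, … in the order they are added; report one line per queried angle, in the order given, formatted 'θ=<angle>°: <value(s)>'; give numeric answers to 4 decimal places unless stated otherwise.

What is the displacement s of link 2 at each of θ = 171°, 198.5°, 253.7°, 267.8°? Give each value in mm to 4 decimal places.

segment 1 (0° to 89°, cycloidal, h = 24) is passed completely: s = 0.0000 + (24) = 24.0000
segment 2 (89° to 153°, dwell): s unchanged at 24.0000
θ = 171° falls in segment 3 (153° to 202.8°, uniform, h = 11): β = 171 − 153 = 18°, B = 49.8°; Δs = 11·18/49.8 = 3.9759; s = 24.0000 + 3.9759 = 27.9759
θ = 198.5° falls in segment 3 (153° to 202.8°, uniform, h = 11): β = 198.5 − 153 = 45.5°, B = 49.8°; Δs = 11·45.5/49.8 = 10.0502; s = 24.0000 + 10.0502 = 34.0502
segment 3 (153° to 202.8°, uniform, h = 11) is passed completely: s = 24.0000 + (11) = 35.0000
segment 4 (202.8° to 237.2°, cycloidal, h = -8) is passed completely: s = 35.0000 + (-8) = 27.0000
θ = 253.7° falls in segment 5 (237.2° to 261.3°, uniform, h = 24): β = 253.7 − 237.2 = 16.5°, B = 24.1°; Δs = 24·16.5/24.1 = 16.4315; s = 27.0000 + 16.4315 = 43.4315
segment 5 (237.2° to 261.3°, uniform, h = 24) is passed completely: s = 27.0000 + (24) = 51.0000
θ = 267.8° falls in segment 6 (261.3° to 360°, simple-harmonic, h = -51): β = 267.8 − 261.3 = 6.5°, B = 98.7°; Δs = -51/2·(1 − cos(π·0.0659)) = -0.5438; s = 51.0000 − 0.5438 = 50.4562

θ=171°: 27.9759
θ=198.5°: 34.0502
θ=253.7°: 43.4315
θ=267.8°: 50.4562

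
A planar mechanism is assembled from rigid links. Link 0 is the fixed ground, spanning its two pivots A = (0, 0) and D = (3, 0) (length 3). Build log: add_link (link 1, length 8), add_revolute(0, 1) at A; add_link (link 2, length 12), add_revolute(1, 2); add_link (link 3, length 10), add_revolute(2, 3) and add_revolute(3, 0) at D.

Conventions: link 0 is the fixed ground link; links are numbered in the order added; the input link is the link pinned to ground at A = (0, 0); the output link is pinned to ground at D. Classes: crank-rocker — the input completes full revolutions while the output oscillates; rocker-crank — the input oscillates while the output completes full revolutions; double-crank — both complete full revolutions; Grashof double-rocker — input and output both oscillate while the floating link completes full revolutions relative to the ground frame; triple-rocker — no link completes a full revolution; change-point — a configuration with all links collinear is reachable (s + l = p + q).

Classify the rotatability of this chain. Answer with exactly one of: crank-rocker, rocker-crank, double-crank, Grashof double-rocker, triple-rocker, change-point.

lengths: ground=3, input=8, coupler=12, output=10
sorted: s=3 (shortest), l=12 (longest), p+q=18
s + l = 15 vs p + q = 18
s + l < p + q (Grashof) with shortest = ground link → double-crank

double-crank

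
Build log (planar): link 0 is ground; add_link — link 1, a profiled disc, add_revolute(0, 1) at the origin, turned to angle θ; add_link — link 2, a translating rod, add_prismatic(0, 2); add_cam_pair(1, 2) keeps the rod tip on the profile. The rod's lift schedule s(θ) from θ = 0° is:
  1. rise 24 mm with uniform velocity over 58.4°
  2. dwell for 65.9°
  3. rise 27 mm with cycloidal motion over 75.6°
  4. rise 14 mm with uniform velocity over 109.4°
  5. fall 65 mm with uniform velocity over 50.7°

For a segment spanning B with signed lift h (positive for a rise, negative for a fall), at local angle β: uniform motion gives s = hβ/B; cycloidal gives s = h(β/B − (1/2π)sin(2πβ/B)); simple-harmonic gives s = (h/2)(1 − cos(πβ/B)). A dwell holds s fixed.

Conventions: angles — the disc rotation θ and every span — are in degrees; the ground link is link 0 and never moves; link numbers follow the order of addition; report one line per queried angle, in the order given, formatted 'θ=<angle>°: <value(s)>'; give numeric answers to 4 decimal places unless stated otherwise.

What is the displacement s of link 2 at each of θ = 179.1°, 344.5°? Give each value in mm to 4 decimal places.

seg 1 [0°–58.4°] uniform, h=24: full span → s += 24 → s = 24.0000
seg 2 [58.4°–124.3°] dwell: s stays 24.0000
seg 3 [124.3°–199.9°] cycloidal, h=27: θ=179.1° here. β=54.8, B=75.6. 27·(0.7249 − sin(2π·0.7249)/(2π)) = 23.8151 → s = 47.8151
seg 3 [124.3°–199.9°] cycloidal, h=27: full span → s += 27 → s = 51.0000
seg 4 [199.9°–309.3°] uniform, h=14: full span → s += 14 → s = 65.0000
seg 5 [309.3°–360°] uniform, h=-65: θ=344.5° here. β=35.2, B=50.7. -65·35.2/50.7 = -45.1282 → s = 19.8718

θ=179.1°: 47.8151
θ=344.5°: 19.8718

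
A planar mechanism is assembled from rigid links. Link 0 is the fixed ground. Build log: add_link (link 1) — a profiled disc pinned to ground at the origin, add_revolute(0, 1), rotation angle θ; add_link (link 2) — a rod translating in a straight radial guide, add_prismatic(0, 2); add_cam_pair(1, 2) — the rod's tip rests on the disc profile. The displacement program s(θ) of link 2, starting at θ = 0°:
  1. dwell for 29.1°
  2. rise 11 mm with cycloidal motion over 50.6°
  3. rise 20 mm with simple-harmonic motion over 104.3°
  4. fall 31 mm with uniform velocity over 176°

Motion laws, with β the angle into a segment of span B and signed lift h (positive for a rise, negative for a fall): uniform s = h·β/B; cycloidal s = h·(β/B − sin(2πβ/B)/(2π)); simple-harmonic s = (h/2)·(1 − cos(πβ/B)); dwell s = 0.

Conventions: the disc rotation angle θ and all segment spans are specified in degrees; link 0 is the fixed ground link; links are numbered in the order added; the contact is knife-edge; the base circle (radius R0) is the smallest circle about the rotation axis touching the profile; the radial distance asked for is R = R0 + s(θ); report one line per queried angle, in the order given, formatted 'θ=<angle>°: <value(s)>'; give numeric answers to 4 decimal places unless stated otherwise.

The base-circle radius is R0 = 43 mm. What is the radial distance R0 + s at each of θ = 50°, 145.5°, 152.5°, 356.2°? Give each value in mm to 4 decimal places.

seg 1 [0°–29.1°] dwell: s stays 0.0000
seg 2 [29.1°–79.7°] cycloidal, h=11: θ=50° here. β=20.9, B=50.6. 11·(0.4130 − sin(2π·0.4130)/(2π)) = 3.6338 → s = 3.6338
seg 2 [29.1°–79.7°] cycloidal, h=11: full span → s += 11 → s = 11.0000
seg 3 [79.7°–184°] simple-harmonic, h=20: θ=145.5° here. β=65.8, B=104.3. 20/2·(1 − cos(π·0.6309)) = 13.9966 → s = 24.9966
seg 3 [79.7°–184°] simple-harmonic, h=20: θ=152.5° here. β=72.8, B=104.3. 20/2·(1 − cos(π·0.6980)) = 15.8266 → s = 26.8266
seg 3 [79.7°–184°] simple-harmonic, h=20: full span → s += 20 → s = 31.0000
seg 4 [184°–360°] uniform, h=-31: θ=356.2° here. β=172.2, B=176. -31·172.2/176 = -30.3307 → s = 0.6693
θ=50°: R = R0 + s = 43 + 3.6338 = 46.6338
θ=145.5°: R = R0 + s = 43 + 24.9966 = 67.9966
θ=152.5°: R = R0 + s = 43 + 26.8266 = 69.8266
θ=356.2°: R = R0 + s = 43 + 0.6693 = 43.6693

θ=50°: 46.6338
θ=145.5°: 67.9966
θ=152.5°: 69.8266
θ=356.2°: 43.6693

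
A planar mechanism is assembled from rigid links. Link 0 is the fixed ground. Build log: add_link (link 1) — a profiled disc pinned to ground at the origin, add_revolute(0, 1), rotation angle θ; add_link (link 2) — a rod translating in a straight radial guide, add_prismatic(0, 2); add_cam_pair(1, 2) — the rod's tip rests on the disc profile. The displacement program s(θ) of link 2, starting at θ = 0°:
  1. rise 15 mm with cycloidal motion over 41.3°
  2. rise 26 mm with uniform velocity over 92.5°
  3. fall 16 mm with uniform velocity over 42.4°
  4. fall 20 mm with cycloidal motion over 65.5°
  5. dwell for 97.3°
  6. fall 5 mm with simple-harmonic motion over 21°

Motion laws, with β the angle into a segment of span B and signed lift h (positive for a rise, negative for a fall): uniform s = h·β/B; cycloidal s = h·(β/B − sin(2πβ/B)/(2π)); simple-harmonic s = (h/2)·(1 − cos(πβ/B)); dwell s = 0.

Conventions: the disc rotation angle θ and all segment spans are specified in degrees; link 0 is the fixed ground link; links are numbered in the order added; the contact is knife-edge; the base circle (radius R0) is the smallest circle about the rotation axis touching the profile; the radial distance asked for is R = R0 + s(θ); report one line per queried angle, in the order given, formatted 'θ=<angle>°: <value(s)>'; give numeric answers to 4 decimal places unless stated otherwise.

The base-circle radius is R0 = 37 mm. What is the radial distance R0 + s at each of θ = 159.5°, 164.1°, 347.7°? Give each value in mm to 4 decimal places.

seg 1 [0°–41.3°] cycloidal, h=15: full span → s += 15 → s = 15.0000
seg 2 [41.3°–133.8°] uniform, h=26: full span → s += 26 → s = 41.0000
seg 3 [133.8°–176.2°] uniform, h=-16: θ=159.5° here. β=25.7, B=42.4. -16·25.7/42.4 = -9.6981 → s = 31.3019
seg 3 [133.8°–176.2°] uniform, h=-16: θ=164.1° here. β=30.3, B=42.4. -16·30.3/42.4 = -11.4340 → s = 29.5660
seg 3 [133.8°–176.2°] uniform, h=-16: full span → s += -16 → s = 25.0000
seg 4 [176.2°–241.7°] cycloidal, h=-20: full span → s += -20 → s = 5.0000
seg 5 [241.7°–339°] dwell: s stays 5.0000
seg 6 [339°–360°] simple-harmonic, h=-5: θ=347.7° here. β=8.7, B=21. -5/2·(1 − cos(π·0.4143)) = -1.8349 → s = 3.1651
θ=159.5°: R = R0 + s = 37 + 31.3019 = 68.3019
θ=164.1°: R = R0 + s = 37 + 29.5660 = 66.5660
θ=347.7°: R = R0 + s = 37 + 3.1651 = 40.1651

θ=159.5°: 68.3019
θ=164.1°: 66.5660
θ=347.7°: 40.1651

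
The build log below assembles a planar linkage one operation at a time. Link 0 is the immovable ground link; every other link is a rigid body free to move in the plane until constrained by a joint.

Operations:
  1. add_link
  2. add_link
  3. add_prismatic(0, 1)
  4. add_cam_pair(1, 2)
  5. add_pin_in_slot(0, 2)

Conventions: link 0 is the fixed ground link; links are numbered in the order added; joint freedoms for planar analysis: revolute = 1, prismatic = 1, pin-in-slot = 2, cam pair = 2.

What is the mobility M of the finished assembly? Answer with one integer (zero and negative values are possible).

(L,J1,J2)=(1,0,0); link0 fixed
link1: (2,0,0)
link2: (3,0,0)
P 0-1 [J1]: (3,1,0)
C 1-2 [J2]: (3,1,1)
PS 0-2 [J2]: (3,1,2)
Grübler: 3·2 − 2·1 − 2 = 2

M = 2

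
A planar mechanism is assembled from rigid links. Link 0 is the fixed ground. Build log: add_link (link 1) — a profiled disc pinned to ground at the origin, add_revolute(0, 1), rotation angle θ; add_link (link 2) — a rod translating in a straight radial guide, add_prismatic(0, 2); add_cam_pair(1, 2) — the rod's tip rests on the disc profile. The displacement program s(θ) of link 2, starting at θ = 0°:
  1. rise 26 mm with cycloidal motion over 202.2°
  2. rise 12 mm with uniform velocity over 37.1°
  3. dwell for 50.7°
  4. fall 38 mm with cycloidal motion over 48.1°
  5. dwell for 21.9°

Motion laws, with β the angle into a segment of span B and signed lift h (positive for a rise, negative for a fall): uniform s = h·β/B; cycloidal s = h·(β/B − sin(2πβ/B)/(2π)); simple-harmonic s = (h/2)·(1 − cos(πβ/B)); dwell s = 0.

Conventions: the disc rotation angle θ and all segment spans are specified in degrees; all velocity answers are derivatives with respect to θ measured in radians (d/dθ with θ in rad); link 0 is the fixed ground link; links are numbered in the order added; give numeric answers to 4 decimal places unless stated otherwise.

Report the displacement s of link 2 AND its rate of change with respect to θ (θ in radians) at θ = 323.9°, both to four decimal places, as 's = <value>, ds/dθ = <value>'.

seg 1 [0°–202.2°] cycloidal, h=26: full span → s += 26 → s = 26.0000
seg 2 [202.2°–239.3°] uniform, h=12: full span → s += 12 → s = 38.0000
seg 3 [239.3°–290°] dwell: s stays 38.0000
seg 4 [290°–338.1°] cycloidal, h=-38: θ=323.9° here. β=33.9, B=48.1. -38·(0.7048 − sin(2π·0.7048)/(2π)) = -32.5871 → s = 5.4129
velocity in seg [290°–338.1°] (cycloidal), θ in radians: β = 33.9° = 0.5917 rad, B = 48.1° = 0.8395 rad; ds/dθ = (h/B)(1 − cos(2πβ/B)) = ((-38)/0.8395)(1 − cos(2π·0.7048)) = -57.952957 mm/rad

s = 5.4129, ds/dθ = -57.9530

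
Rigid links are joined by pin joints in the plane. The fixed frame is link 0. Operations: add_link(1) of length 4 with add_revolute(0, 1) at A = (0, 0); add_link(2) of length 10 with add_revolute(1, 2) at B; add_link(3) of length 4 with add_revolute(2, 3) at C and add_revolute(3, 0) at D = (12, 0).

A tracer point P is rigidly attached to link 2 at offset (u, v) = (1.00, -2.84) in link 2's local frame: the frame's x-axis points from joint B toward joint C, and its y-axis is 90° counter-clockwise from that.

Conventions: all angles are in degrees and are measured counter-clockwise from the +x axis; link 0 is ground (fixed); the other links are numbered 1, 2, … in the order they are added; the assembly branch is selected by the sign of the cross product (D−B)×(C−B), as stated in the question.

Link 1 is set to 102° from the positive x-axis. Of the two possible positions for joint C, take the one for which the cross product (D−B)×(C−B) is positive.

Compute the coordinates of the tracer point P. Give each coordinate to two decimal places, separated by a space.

A=(0,0), D=(12.00,0)
B = A + 4.00·(cos102°, sin102°) = (-0.8316, 3.9126)
|BD| = 13.4149
circle(B,10.00) ∩ circle(D,4.00): a=9.8383, h=1.7911
  candidates: C₊=(9.1013,2.7563) cross=24.027; C₋=(8.0565,-0.6700) cross=-24.027
  branch + wants cross > 0 → take C=(9.1013,2.7563) (cross=24.027)
ex = (C−B)/|BC| = (0.9933,-0.1156); ey = (0.1156,0.9933)
P = B + 1.00·ex + -2.84·ey = (-0.1667,0.9760)

-0.17 0.98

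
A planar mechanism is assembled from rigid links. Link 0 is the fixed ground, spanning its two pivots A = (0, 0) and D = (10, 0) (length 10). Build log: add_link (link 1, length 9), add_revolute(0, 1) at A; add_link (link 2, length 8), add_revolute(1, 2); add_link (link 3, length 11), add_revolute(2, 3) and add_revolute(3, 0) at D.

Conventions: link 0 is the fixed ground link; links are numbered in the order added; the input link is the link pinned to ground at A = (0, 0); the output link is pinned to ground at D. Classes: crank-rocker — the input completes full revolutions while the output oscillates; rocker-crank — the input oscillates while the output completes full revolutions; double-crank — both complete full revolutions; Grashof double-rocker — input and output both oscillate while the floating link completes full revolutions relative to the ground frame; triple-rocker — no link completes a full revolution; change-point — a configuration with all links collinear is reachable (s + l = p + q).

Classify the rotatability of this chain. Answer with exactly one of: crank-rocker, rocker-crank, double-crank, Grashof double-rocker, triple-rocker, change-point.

lengths: ground=10, input=9, coupler=8, output=11
sorted: s=8 (shortest), l=11 (longest), p+q=19
s + l = 19 vs p + q = 19
s + l = p + q → change-point (collinear configuration reachable)

change-point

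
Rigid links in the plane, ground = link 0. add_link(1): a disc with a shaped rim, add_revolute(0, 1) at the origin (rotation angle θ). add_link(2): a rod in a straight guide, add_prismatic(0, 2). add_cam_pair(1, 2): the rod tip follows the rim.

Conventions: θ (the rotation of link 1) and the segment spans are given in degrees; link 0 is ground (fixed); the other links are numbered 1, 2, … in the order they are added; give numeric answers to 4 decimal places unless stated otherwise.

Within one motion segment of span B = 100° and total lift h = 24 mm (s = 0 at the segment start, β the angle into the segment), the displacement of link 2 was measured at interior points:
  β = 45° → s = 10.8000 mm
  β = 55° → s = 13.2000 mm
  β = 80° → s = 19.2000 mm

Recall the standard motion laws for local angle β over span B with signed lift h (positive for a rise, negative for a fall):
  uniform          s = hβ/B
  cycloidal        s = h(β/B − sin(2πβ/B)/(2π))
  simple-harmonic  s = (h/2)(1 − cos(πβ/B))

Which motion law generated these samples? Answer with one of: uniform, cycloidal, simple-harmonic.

candidates at β/B = r: uniform s = h·r (linear in β); cycloidal s = h·(r − sin(2πr)/(2π)); simple-harmonic s = (h/2)(1 − cos(πr))
β=45°: printed 10.8000 | uniform 10.8000, cycloidal 9.6196, simple-harmonic 10.1228
β=55°: printed 13.2000 | uniform 13.2000, cycloidal 14.3804, simple-harmonic 13.8772
β=80°: printed 19.2000 | uniform 19.2000, cycloidal 22.8328, simple-harmonic 21.7082
only one law matches every sample → uniform

uniform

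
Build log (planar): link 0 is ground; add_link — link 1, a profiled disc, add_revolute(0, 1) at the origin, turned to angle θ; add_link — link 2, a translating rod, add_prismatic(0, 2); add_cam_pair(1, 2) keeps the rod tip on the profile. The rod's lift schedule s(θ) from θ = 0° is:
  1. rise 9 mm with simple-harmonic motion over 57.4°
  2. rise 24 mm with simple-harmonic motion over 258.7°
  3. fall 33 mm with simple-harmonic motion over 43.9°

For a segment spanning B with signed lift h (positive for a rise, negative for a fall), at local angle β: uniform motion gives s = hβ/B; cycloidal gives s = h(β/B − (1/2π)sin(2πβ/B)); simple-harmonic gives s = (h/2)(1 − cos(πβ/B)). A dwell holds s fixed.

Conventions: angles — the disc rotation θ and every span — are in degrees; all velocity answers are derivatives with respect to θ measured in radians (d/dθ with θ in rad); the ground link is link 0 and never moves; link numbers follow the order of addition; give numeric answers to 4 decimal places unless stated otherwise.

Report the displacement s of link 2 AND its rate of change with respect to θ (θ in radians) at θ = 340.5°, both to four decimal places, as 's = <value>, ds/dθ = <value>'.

seg 1 [0°–57.4°] simple-harmonic, h=9: full span → s += 9 → s = 9.0000
seg 2 [57.4°–316.1°] simple-harmonic, h=24: full span → s += 24 → s = 33.0000
seg 3 [316.1°–360°] simple-harmonic, h=-33: θ=340.5° here. β=24.4, B=43.9. -33/2·(1 − cos(π·0.5558)) = -19.3781 → s = 13.6219
velocity in seg [316.1°–360°] (simple-harmonic), θ in radians: β = 24.4° = 0.4259 rad, B = 43.9° = 0.7662 rad; ds/dθ = (πh/(2B)) sin(πβ/B) = (π·(-33)/(2·0.7662)) sin(π·0.5558) = -66.616584 mm/rad

s = 13.6219, ds/dθ = -66.6166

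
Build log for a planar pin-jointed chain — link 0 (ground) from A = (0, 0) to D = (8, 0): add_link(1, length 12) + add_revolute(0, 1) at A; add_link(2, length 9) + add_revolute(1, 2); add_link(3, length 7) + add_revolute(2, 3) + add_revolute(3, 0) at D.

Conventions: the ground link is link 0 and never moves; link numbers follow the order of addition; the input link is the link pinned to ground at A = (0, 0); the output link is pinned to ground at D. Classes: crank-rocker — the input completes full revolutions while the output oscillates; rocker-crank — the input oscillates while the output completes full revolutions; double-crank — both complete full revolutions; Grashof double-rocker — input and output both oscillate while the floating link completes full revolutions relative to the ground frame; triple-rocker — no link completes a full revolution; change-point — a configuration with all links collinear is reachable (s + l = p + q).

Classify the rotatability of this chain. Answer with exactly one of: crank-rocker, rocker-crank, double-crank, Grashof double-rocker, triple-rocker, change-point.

lengths: ground=8, input=12, coupler=9, output=7
sorted: s=7 (shortest), l=12 (longest), p+q=17
s + l = 19 vs p + q = 17
s + l > p + q → non-Grashof → no link fully rotates → triple-rocker

triple-rocker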